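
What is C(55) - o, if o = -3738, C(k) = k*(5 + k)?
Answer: 7038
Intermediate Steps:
C(55) - o = 55*(5 + 55) - 1*(-3738) = 55*60 + 3738 = 3300 + 3738 = 7038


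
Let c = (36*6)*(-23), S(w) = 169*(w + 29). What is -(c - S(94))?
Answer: 25755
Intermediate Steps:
S(w) = 4901 + 169*w (S(w) = 169*(29 + w) = 4901 + 169*w)
c = -4968 (c = 216*(-23) = -4968)
-(c - S(94)) = -(-4968 - (4901 + 169*94)) = -(-4968 - (4901 + 15886)) = -(-4968 - 1*20787) = -(-4968 - 20787) = -1*(-25755) = 25755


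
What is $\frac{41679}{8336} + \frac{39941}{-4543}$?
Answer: $- \frac{13054589}{3442768} \approx -3.7919$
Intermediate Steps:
$\frac{41679}{8336} + \frac{39941}{-4543} = 41679 \cdot \frac{1}{8336} + 39941 \left(- \frac{1}{4543}\right) = \frac{41679}{8336} - \frac{3631}{413} = - \frac{13054589}{3442768}$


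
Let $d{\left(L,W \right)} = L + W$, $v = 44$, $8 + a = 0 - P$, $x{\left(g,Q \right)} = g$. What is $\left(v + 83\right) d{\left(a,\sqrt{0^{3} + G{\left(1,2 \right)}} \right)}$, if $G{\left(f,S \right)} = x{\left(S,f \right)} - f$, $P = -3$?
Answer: $-508$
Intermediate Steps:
$G{\left(f,S \right)} = S - f$
$a = -5$ ($a = -8 + \left(0 - -3\right) = -8 + \left(0 + 3\right) = -8 + 3 = -5$)
$\left(v + 83\right) d{\left(a,\sqrt{0^{3} + G{\left(1,2 \right)}} \right)} = \left(44 + 83\right) \left(-5 + \sqrt{0^{3} + \left(2 - 1\right)}\right) = 127 \left(-5 + \sqrt{0 + \left(2 - 1\right)}\right) = 127 \left(-5 + \sqrt{0 + 1}\right) = 127 \left(-5 + \sqrt{1}\right) = 127 \left(-5 + 1\right) = 127 \left(-4\right) = -508$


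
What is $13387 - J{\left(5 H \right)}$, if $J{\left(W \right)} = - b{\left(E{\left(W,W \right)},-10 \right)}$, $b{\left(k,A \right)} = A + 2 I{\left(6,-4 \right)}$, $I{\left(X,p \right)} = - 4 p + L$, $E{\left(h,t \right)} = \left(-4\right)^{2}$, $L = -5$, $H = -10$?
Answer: $13399$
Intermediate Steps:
$E{\left(h,t \right)} = 16$
$I{\left(X,p \right)} = -5 - 4 p$ ($I{\left(X,p \right)} = - 4 p - 5 = -5 - 4 p$)
$b{\left(k,A \right)} = 22 + A$ ($b{\left(k,A \right)} = A + 2 \left(-5 - -16\right) = A + 2 \left(-5 + 16\right) = A + 2 \cdot 11 = A + 22 = 22 + A$)
$J{\left(W \right)} = -12$ ($J{\left(W \right)} = - (22 - 10) = \left(-1\right) 12 = -12$)
$13387 - J{\left(5 H \right)} = 13387 - -12 = 13387 + 12 = 13399$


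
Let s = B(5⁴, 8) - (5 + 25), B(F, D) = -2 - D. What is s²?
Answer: 1600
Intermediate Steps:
s = -40 (s = (-2 - 1*8) - (5 + 25) = (-2 - 8) - 1*30 = -10 - 30 = -40)
s² = (-40)² = 1600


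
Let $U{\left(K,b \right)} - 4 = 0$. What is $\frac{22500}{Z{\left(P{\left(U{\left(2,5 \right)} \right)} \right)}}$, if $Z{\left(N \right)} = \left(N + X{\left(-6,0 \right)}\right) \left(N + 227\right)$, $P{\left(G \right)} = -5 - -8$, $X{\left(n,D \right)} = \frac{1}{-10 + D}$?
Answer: $\frac{22500}{667} \approx 33.733$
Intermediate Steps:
$U{\left(K,b \right)} = 4$ ($U{\left(K,b \right)} = 4 + 0 = 4$)
$P{\left(G \right)} = 3$ ($P{\left(G \right)} = -5 + 8 = 3$)
$Z{\left(N \right)} = \left(227 + N\right) \left(- \frac{1}{10} + N\right)$ ($Z{\left(N \right)} = \left(N + \frac{1}{-10 + 0}\right) \left(N + 227\right) = \left(N + \frac{1}{-10}\right) \left(227 + N\right) = \left(N - \frac{1}{10}\right) \left(227 + N\right) = \left(- \frac{1}{10} + N\right) \left(227 + N\right) = \left(227 + N\right) \left(- \frac{1}{10} + N\right)$)
$\frac{22500}{Z{\left(P{\left(U{\left(2,5 \right)} \right)} \right)}} = \frac{22500}{- \frac{227}{10} + 3^{2} + \frac{2269}{10} \cdot 3} = \frac{22500}{- \frac{227}{10} + 9 + \frac{6807}{10}} = \frac{22500}{667}$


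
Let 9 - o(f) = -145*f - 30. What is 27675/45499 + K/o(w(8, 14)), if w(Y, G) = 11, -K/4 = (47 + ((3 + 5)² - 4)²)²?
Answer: -1210306207307/37172683 ≈ -32559.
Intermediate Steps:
K = -53202436 (K = -4*(47 + ((3 + 5)² - 4)²)² = -4*(47 + (8² - 4)²)² = -4*(47 + (64 - 4)²)² = -4*(47 + 60²)² = -4*(47 + 3600)² = -4*3647² = -4*13300609 = -53202436)
o(f) = 39 + 145*f (o(f) = 9 - (-145*f - 30) = 9 - (-30 - 145*f) = 9 + (30 + 145*f) = 39 + 145*f)
27675/45499 + K/o(w(8, 14)) = 27675/45499 - 53202436/(39 + 145*11) = 27675*(1/45499) - 53202436/(39 + 1595) = 27675/45499 - 53202436/1634 = 27675/45499 - 53202436*1/1634 = 27675/45499 - 26601218/817 = -1210306207307/37172683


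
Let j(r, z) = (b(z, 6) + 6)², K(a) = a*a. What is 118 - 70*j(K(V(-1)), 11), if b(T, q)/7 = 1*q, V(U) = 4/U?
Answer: -161162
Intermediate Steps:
b(T, q) = 7*q (b(T, q) = 7*(1*q) = 7*q)
K(a) = a²
j(r, z) = 2304 (j(r, z) = (7*6 + 6)² = (42 + 6)² = 48² = 2304)
118 - 70*j(K(V(-1)), 11) = 118 - 70*2304 = 118 - 161280 = -161162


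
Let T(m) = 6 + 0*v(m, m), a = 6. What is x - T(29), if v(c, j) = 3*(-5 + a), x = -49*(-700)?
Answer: 34294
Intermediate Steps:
x = 34300
v(c, j) = 3 (v(c, j) = 3*(-5 + 6) = 3*1 = 3)
T(m) = 6 (T(m) = 6 + 0*3 = 6 + 0 = 6)
x - T(29) = 34300 - 1*6 = 34300 - 6 = 34294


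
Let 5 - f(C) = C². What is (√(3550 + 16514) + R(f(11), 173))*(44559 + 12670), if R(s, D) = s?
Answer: -6638564 + 228916*√1254 ≈ 1.4678e+6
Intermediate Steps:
f(C) = 5 - C²
(√(3550 + 16514) + R(f(11), 173))*(44559 + 12670) = (√(3550 + 16514) + (5 - 1*11²))*(44559 + 12670) = (√20064 + (5 - 1*121))*57229 = (4*√1254 + (5 - 121))*57229 = (4*√1254 - 116)*57229 = (-116 + 4*√1254)*57229 = -6638564 + 228916*√1254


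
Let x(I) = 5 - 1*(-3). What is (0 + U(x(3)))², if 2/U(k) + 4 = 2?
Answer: 1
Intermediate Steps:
x(I) = 8 (x(I) = 5 + 3 = 8)
U(k) = -1 (U(k) = 2/(-4 + 2) = 2/(-2) = 2*(-½) = -1)
(0 + U(x(3)))² = (0 - 1)² = (-1)² = 1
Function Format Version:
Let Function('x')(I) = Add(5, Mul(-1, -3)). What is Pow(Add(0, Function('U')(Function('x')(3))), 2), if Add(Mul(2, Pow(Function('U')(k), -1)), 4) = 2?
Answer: 1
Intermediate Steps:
Function('x')(I) = 8 (Function('x')(I) = Add(5, 3) = 8)
Function('U')(k) = -1 (Function('U')(k) = Mul(2, Pow(Add(-4, 2), -1)) = Mul(2, Pow(-2, -1)) = Mul(2, Rational(-1, 2)) = -1)
Pow(Add(0, Function('U')(Function('x')(3))), 2) = Pow(Add(0, -1), 2) = Pow(-1, 2) = 1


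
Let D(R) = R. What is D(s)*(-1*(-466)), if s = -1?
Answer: -466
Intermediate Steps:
D(s)*(-1*(-466)) = -(-1)*(-466) = -1*466 = -466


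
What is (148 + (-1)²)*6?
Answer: 894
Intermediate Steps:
(148 + (-1)²)*6 = (148 + 1)*6 = 149*6 = 894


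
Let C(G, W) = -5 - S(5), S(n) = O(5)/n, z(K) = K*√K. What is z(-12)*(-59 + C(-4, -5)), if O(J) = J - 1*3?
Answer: 7728*I*√3/5 ≈ 2677.1*I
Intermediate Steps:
O(J) = -3 + J (O(J) = J - 3 = -3 + J)
z(K) = K^(3/2)
S(n) = 2/n (S(n) = (-3 + 5)/n = 2/n)
C(G, W) = -27/5 (C(G, W) = -5 - 2/5 = -5 - 1*⅖ = -5 - ⅖ = -27/5)
z(-12)*(-59 + C(-4, -5)) = (-12)^(3/2)*(-59 - 27/5) = -24*I*√3*(-322/5) = 7728*I*√3/5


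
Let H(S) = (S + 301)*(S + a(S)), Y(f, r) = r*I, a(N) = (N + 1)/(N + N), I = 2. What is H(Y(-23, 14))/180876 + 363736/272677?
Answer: 546795764831/394565800416 ≈ 1.3858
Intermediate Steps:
a(N) = (1 + N)/(2*N) (a(N) = (1 + N)/((2*N)) = (1 + N)*(1/(2*N)) = (1 + N)/(2*N))
Y(f, r) = 2*r (Y(f, r) = r*2 = 2*r)
H(S) = (301 + S)*(S + (1 + S)/(2*S)) (H(S) = (S + 301)*(S + (1 + S)/(2*S)) = (301 + S)*(S + (1 + S)/(2*S)))
H(Y(-23, 14))/180876 + 363736/272677 = (151 + (2*14)² + 301/(2*((2*14))) + 603*(2*14)/2)/180876 + 363736/272677 = (151 + 28² + (301/2)/28 + (603/2)*28)*(1/180876) + 363736*(1/272677) = (151 + 784 + (301/2)*(1/28) + 8442)*(1/180876) + 363736/272677 = (151 + 784 + 43/8 + 8442)*(1/180876) + 363736/272677 = (75059/8)*(1/180876) + 363736/272677 = 75059/1447008 + 363736/272677 = 546795764831/394565800416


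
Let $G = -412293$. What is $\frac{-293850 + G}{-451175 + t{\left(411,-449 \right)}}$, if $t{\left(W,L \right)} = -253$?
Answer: $\frac{235381}{150476} \approx 1.5642$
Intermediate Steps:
$\frac{-293850 + G}{-451175 + t{\left(411,-449 \right)}} = \frac{-293850 - 412293}{-451175 - 253} = - \frac{706143}{-451428} = \left(-706143\right) \left(- \frac{1}{451428}\right) = \frac{235381}{150476}$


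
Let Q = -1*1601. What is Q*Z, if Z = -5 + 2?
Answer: 4803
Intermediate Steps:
Z = -3
Q = -1601
Q*Z = -1601*(-3) = 4803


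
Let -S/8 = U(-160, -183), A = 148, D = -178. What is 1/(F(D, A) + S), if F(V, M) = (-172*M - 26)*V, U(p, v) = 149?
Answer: 1/4534604 ≈ 2.2053e-7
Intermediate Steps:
F(V, M) = V*(-26 - 172*M) (F(V, M) = (-26 - 172*M)*V = V*(-26 - 172*M))
S = -1192 (S = -8*149 = -1192)
1/(F(D, A) + S) = 1/(-2*(-178)*(13 + 86*148) - 1192) = 1/(-2*(-178)*(13 + 12728) - 1192) = 1/(-2*(-178)*12741 - 1192) = 1/(4535796 - 1192) = 1/4534604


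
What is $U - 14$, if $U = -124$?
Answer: $-138$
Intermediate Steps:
$U - 14 = -124 - 14 = -138$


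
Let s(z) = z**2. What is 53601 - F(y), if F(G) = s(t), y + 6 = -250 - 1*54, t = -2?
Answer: 53597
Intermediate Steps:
y = -310 (y = -6 + (-250 - 1*54) = -6 + (-250 - 54) = -6 - 304 = -310)
F(G) = 4 (F(G) = (-2)**2 = 4)
53601 - F(y) = 53601 - 1*4 = 53601 - 4 = 53597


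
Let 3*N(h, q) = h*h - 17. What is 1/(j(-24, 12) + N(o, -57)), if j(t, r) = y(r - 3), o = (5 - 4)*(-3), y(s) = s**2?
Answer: 3/235 ≈ 0.012766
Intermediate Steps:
o = -3 (o = 1*(-3) = -3)
N(h, q) = -17/3 + h**2/3 (N(h, q) = (h*h - 17)/3 = (h**2 - 17)/3 = (-17 + h**2)/3 = -17/3 + h**2/3)
j(t, r) = (-3 + r)**2 (j(t, r) = (r - 3)**2 = (-3 + r)**2)
1/(j(-24, 12) + N(o, -57)) = 1/((-3 + 12)**2 + (-17/3 + (1/3)*(-3)**2)) = 1/(9**2 + (-17/3 + (1/3)*9)) = 1/(81 + (-17/3 + 3)) = 1/(81 - 8/3) = 1/(235/3) = 3/235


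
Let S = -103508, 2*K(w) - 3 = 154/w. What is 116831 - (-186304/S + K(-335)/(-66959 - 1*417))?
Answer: 136472565529846447/1168137463840 ≈ 1.1683e+5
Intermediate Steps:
K(w) = 3/2 + 77/w (K(w) = 3/2 + (154/w)/2 = 3/2 + 77/w)
116831 - (-186304/S + K(-335)/(-66959 - 1*417)) = 116831 - (-186304/(-103508) + (3/2 + 77/(-335))/(-66959 - 1*417)) = 116831 - (-186304*(-1/103508) + (3/2 + 77*(-1/335))/(-66959 - 417)) = 116831 - (46576/25877 + (3/2 - 77/335)/(-67376)) = 116831 - (46576/25877 + (851/670)*(-1/67376)) = 116831 - (46576/25877 - 851/45141920) = 116831 - 1*2102508044593/1168137463840 = 116831 - 2102508044593/1168137463840 = 136472565529846447/1168137463840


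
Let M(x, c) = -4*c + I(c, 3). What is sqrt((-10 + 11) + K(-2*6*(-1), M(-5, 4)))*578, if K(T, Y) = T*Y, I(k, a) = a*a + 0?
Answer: 578*I*sqrt(83) ≈ 5265.8*I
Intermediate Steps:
I(k, a) = a**2 (I(k, a) = a**2 + 0 = a**2)
M(x, c) = 9 - 4*c (M(x, c) = -4*c + 3**2 = -4*c + 9 = 9 - 4*c)
sqrt((-10 + 11) + K(-2*6*(-1), M(-5, 4)))*578 = sqrt((-10 + 11) + (-2*6*(-1))*(9 - 4*4))*578 = sqrt(1 + (-12*(-1))*(9 - 16))*578 = sqrt(1 + 12*(-7))*578 = sqrt(1 - 84)*578 = sqrt(-83)*578 = (I*sqrt(83))*578 = 578*I*sqrt(83)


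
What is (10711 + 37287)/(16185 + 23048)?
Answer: 47998/39233 ≈ 1.2234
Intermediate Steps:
(10711 + 37287)/(16185 + 23048) = 47998/39233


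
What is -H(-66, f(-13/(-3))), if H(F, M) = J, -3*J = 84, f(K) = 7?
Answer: 28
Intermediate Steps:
J = -28 (J = -1/3*84 = -28)
H(F, M) = -28
-H(-66, f(-13/(-3))) = -1*(-28) = 28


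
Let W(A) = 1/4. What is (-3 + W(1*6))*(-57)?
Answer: 627/4 ≈ 156.75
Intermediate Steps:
W(A) = ¼
(-3 + W(1*6))*(-57) = (-3 + ¼)*(-57) = -11/4*(-57) = 627/4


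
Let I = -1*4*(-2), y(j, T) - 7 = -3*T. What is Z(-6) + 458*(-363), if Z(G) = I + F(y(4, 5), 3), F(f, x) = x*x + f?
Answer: -166245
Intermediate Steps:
y(j, T) = 7 - 3*T
F(f, x) = f + x**2 (F(f, x) = x**2 + f = f + x**2)
I = 8 (I = -4*(-2) = 8)
Z(G) = 9 (Z(G) = 8 + ((7 - 3*5) + 3**2) = 8 + ((7 - 15) + 9) = 8 + (-8 + 9) = 8 + 1 = 9)
Z(-6) + 458*(-363) = 9 + 458*(-363) = 9 - 166254 = -166245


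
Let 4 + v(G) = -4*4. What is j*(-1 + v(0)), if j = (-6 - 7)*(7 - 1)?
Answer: 1638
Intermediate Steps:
j = -78 (j = -13*6 = -78)
v(G) = -20 (v(G) = -4 - 4*4 = -4 - 16 = -20)
j*(-1 + v(0)) = -78*(-1 - 20) = -78*(-21) = 1638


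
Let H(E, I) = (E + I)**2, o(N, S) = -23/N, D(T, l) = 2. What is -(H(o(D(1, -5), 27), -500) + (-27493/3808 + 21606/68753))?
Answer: -68496503986243/261811424 ≈ -2.6163e+5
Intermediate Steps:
-(H(o(D(1, -5), 27), -500) + (-27493/3808 + 21606/68753)) = -((-23/2 - 500)**2 + (-27493/3808 + 21606/68753)) = -((-1023/2)**2 - 1807950581/261811424) = -(1046529/4 - 1807950581/261811424) = -1*68496503986243/261811424 = -68496503986243/261811424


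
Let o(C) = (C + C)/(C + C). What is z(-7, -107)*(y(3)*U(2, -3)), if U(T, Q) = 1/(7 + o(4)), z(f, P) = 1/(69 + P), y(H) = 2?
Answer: -1/152 ≈ -0.0065789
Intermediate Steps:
o(C) = 1 (o(C) = (2*C)/((2*C)) = (2*C)*(1/(2*C)) = 1)
U(T, Q) = 1/8 (U(T, Q) = 1/(7 + 1) = 1/8)
z(-7, -107)*(y(3)*U(2, -3)) = (2*(1/8))/(69 - 107) = (1/4)/(-38) = -1/38*1/4 = -1/152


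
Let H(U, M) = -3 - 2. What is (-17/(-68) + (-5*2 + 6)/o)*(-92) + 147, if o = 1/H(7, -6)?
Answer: -1716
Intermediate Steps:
H(U, M) = -5
o = -⅕ (o = 1/(-5) = -⅕ ≈ -0.20000)
(-17/(-68) + (-5*2 + 6)/o)*(-92) + 147 = (-17/(-68) + (-5*2 + 6)/(-⅕))*(-92) + 147 = (-17*(-1/68) + (-10 + 6)*(-5))*(-92) + 147 = (¼ - 4*(-5))*(-92) + 147 = (¼ + 20)*(-92) + 147 = (81/4)*(-92) + 147 = -1863 + 147 = -1716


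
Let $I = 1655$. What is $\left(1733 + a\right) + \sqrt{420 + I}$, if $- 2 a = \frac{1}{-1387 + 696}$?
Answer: $\frac{2395007}{1382} + 5 \sqrt{83} \approx 1778.6$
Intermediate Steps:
$a = \frac{1}{1382}$ ($a = - \frac{1}{2 \left(-1387 + 696\right)} = - \frac{1}{2 \left(-691\right)} = \left(- \frac{1}{2}\right) \left(- \frac{1}{691}\right) = \frac{1}{1382} \approx 0.00072359$)
$\left(1733 + a\right) + \sqrt{420 + I} = \left(1733 + \frac{1}{1382}\right) + \sqrt{420 + 1655} = \frac{2395007}{1382} + \sqrt{2075} = \frac{2395007}{1382} + 5 \sqrt{83}$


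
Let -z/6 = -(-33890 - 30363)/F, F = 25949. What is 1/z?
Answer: -3707/55074 ≈ -0.067309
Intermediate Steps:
z = -55074/3707 (z = -(-6)*(-33890 - 30363)/25949 = -(-6)*(-64253*1/25949) = -(-6)*(-9179)/3707 = -6*9179/3707 = -55074/3707 ≈ -14.857)
1/z = 1/(-55074/3707) = -3707/55074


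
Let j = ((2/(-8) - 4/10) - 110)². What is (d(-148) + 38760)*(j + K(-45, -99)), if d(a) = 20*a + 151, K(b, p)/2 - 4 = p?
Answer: 173333036919/400 ≈ 4.3333e+8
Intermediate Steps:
K(b, p) = 8 + 2*p
j = 4897369/400 (j = ((2*(-⅛) - 4*⅒) - 110)² = ((-¼ - ⅖) - 110)² = (-13/20 - 110)² = (-2213/20)² = 4897369/400 ≈ 12243.)
d(a) = 151 + 20*a
(d(-148) + 38760)*(j + K(-45, -99)) = ((151 + 20*(-148)) + 38760)*(4897369/400 + (8 + 2*(-99))) = ((151 - 2960) + 38760)*(4897369/400 + (8 - 198)) = (-2809 + 38760)*(4897369/400 - 190) = 35951*(4821369/400) = 173333036919/400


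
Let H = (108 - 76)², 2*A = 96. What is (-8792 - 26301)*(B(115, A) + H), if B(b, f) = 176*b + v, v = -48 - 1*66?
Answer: -742216950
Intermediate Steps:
v = -114 (v = -48 - 66 = -114)
A = 48 (A = (½)*96 = 48)
B(b, f) = -114 + 176*b (B(b, f) = 176*b - 114 = -114 + 176*b)
H = 1024 (H = 32² = 1024)
(-8792 - 26301)*(B(115, A) + H) = (-8792 - 26301)*((-114 + 176*115) + 1024) = -35093*((-114 + 20240) + 1024) = -35093*(20126 + 1024) = -35093*21150 = -742216950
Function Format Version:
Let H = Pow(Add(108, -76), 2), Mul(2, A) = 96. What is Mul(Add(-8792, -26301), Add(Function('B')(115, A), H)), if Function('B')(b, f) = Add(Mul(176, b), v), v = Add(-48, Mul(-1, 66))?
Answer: -742216950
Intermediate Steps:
v = -114 (v = Add(-48, -66) = -114)
A = 48 (A = Mul(Rational(1, 2), 96) = 48)
Function('B')(b, f) = Add(-114, Mul(176, b)) (Function('B')(b, f) = Add(Mul(176, b), -114) = Add(-114, Mul(176, b)))
H = 1024 (H = Pow(32, 2) = 1024)
Mul(Add(-8792, -26301), Add(Function('B')(115, A), H)) = Mul(Add(-8792, -26301), Add(Add(-114, Mul(176, 115)), 1024)) = Mul(-35093, Add(Add(-114, 20240), 1024)) = Mul(-35093, Add(20126, 1024)) = Mul(-35093, 21150) = -742216950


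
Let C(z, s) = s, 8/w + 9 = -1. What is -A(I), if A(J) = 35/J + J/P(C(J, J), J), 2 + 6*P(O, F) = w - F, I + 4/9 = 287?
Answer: 195435615/33581159 ≈ 5.8198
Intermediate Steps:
w = -⅘ (w = 8/(-9 - 1) = 8/(-10) = 8*(-⅒) = -⅘ ≈ -0.80000)
I = 2579/9 (I = -4/9 + 287 = 2579/9 ≈ 286.56)
P(O, F) = -7/15 - F/6 (P(O, F) = -⅓ + (-⅘ - F)/6 = -⅓ + (-2/15 - F/6) = -7/15 - F/6)
A(J) = 35/J + J/(-7/15 - J/6)
-A(I) = -5*(98 - 6*(2579/9)² + 35*(2579/9))/(2579/9*(14 + 5*(2579/9))) = -5*9*(98 - 6*6651241/81 + 90265/9)/(2579*(14 + 12895/9)) = -5*9*(98 - 13302482/27 + 90265/9)/(2579*13021/9) = -5*9*9*(-13029041)/(2579*13021*27) = -1*(-195435615/33581159) = 195435615/33581159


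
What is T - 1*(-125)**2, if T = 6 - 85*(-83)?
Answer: -8564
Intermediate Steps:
T = 7061 (T = 6 + 7055 = 7061)
T - 1*(-125)**2 = 7061 - 1*(-125)**2 = 7061 - 1*15625 = 7061 - 15625 = -8564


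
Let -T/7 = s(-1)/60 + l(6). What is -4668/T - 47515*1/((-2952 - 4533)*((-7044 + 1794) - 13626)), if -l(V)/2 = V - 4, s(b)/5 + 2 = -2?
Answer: -30439777097/197801604 ≈ -153.89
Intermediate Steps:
s(b) = -20 (s(b) = -10 + 5*(-2) = -10 - 10 = -20)
l(V) = 8 - 2*V (l(V) = -2*(V - 4) = -2*(-4 + V) = 8 - 2*V)
T = 91/3 (T = -7*(-20/60 + (8 - 2*6)) = -7*((1/60)*(-20) + (8 - 12)) = -7*(-1/3 - 4) = -7*(-13/3) = 91/3 ≈ 30.333)
-4668/T - 47515*1/((-2952 - 4533)*((-7044 + 1794) - 13626)) = -4668/91/3 - 47515*1/((-2952 - 4533)*((-7044 + 1794) - 13626)) = -4668*3/91 - 47515*(-1/(7485*(-5250 - 13626))) = -14004/91 - 47515/((-18876*(-7485))) = -14004/91 - 47515/141286860 = -14004/91 - 47515*1/141286860 = -14004/91 - 731/2173644 = -30439777097/197801604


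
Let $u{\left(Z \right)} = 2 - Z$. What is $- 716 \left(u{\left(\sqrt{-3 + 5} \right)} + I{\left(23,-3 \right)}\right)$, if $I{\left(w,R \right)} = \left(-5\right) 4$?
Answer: $12888 + 716 \sqrt{2} \approx 13901.0$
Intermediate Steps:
$I{\left(w,R \right)} = -20$
$- 716 \left(u{\left(\sqrt{-3 + 5} \right)} + I{\left(23,-3 \right)}\right) = - 716 \left(\left(2 - \sqrt{-3 + 5}\right) - 20\right) = - 716 \left(\left(2 - \sqrt{2}\right) - 20\right) = - 716 \left(-18 - \sqrt{2}\right) = 12888 + 716 \sqrt{2}$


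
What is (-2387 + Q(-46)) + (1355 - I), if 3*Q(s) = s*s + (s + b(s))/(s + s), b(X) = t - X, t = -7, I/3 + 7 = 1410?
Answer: -417279/92 ≈ -4535.6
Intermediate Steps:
I = 4209 (I = -21 + 3*1410 = -21 + 4230 = 4209)
b(X) = -7 - X
Q(s) = -7/(6*s) + s²/3 (Q(s) = (s*s + (s + (-7 - s))/(s + s))/3 = (s² - 7*1/(2*s))/3 = (s² - 7/(2*s))/3 = -7/(6*s) + s²/3)
(-2387 + Q(-46)) + (1355 - I) = (-2387 + (⅙)*(-7 + 2*(-46)³)/(-46)) + (1355 - 1*4209) = (-2387 + (⅙)*(-1/46)*(-7 + 2*(-97336))) + (1355 - 4209) = (-2387 + (⅙)*(-1/46)*(-7 - 194672)) - 2854 = (-2387 + (⅙)*(-1/46)*(-194679)) - 2854 = (-2387 + 64893/92) - 2854 = -154711/92 - 2854 = -417279/92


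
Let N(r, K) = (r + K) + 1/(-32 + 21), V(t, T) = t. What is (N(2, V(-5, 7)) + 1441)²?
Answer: 250177489/121 ≈ 2.0676e+6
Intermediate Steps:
N(r, K) = -1/11 + K + r (N(r, K) = (K + r) + 1/(-11) = (K + r) - 1/11 = -1/11 + K + r)
(N(2, V(-5, 7)) + 1441)² = ((-1/11 - 5 + 2) + 1441)² = (-34/11 + 1441)² = (15817/11)² = 250177489/121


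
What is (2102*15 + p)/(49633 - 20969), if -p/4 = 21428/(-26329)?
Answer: 415119541/377347228 ≈ 1.1001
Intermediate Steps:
p = 85712/26329 (p = -85712/(-26329) = -85712*(-1)/26329 = -4*(-21428/26329) = 85712/26329 ≈ 3.2554)
(2102*15 + p)/(49633 - 20969) = (2102*15 + 85712/26329)/(49633 - 20969) = (31530 + 85712/26329)/28664 = (830239082/26329)*(1/28664) = 415119541/377347228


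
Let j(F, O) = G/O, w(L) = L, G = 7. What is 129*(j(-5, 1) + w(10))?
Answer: 2193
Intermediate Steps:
j(F, O) = 7/O
129*(j(-5, 1) + w(10)) = 129*(7/1 + 10) = 129*(7*1 + 10) = 129*(7 + 10) = 129*17 = 2193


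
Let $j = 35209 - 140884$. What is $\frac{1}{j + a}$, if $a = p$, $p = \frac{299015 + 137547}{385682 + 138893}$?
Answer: $- \frac{524575}{55434026563} \approx -9.4631 \cdot 10^{-6}$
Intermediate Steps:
$p = \frac{436562}{524575} \approx 0.83222$
$a = \frac{436562}{524575} \approx 0.83222$
$j = -105675$ ($j = 35209 - 140884 = -105675$)
$\frac{1}{j + a} = \frac{1}{-105675 + \frac{436562}{524575}} = \frac{1}{- \frac{55434026563}{524575}} = - \frac{524575}{55434026563}$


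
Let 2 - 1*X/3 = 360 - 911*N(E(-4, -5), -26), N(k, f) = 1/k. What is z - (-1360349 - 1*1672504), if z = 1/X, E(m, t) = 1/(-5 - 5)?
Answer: 86145156611/28404 ≈ 3.0329e+6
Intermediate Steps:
E(m, t) = -1/10 (E(m, t) = 1/(-10) = -1/10)
X = -28404 (X = 6 - 3*(360 - 911/(-1/10)) = 6 - 3*(360 - 911*(-10)) = 6 - 3*(360 + 9110) = 6 - 3*9470 = 6 - 28410 = -28404)
z = -1/28404 (z = 1/(-28404) = -1/28404 ≈ -3.5206e-5)
z - (-1360349 - 1*1672504) = -1/28404 - (-1360349 - 1*1672504) = -1/28404 - (-1360349 - 1672504) = -1/28404 - 1*(-3032853) = -1/28404 + 3032853 = 86145156611/28404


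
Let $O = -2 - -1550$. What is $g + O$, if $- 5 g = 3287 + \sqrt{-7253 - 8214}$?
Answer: $\frac{4453}{5} - \frac{i \sqrt{15467}}{5} \approx 890.6 - 24.873 i$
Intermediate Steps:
$O = 1548$ ($O = -2 + 1550 = 1548$)
$g = - \frac{3287}{5} - \frac{i \sqrt{15467}}{5}$ ($g = - \frac{3287 + \sqrt{-7253 - 8214}}{5} = - \frac{3287 + \sqrt{-15467}}{5} = - \frac{3287 + i \sqrt{15467}}{5} = - \frac{3287}{5} - \frac{i \sqrt{15467}}{5} \approx -657.4 - 24.873 i$)
$g + O = \left(- \frac{3287}{5} - \frac{i \sqrt{15467}}{5}\right) + 1548 = \frac{4453}{5} - \frac{i \sqrt{15467}}{5}$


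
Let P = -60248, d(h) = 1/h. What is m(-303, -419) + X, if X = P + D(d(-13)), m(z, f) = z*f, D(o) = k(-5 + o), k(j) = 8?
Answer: 66717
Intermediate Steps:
D(o) = 8
m(z, f) = f*z
X = -60240 (X = -60248 + 8 = -60240)
m(-303, -419) + X = -419*(-303) - 60240 = 126957 - 60240 = 66717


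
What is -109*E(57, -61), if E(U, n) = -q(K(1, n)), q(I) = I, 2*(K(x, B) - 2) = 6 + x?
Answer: 1199/2 ≈ 599.50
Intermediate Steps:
K(x, B) = 5 + x/2 (K(x, B) = 2 + (6 + x)/2 = 2 + (3 + x/2) = 5 + x/2)
E(U, n) = -11/2 (E(U, n) = -(5 + (½)*1) = -(5 + ½) = -1*11/2 = -11/2)
-109*E(57, -61) = -109*(-11/2) = 1199/2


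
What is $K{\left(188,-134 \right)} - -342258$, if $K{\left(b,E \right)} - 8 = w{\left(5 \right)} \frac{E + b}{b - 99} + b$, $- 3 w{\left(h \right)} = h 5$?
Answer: $\frac{30477956}{89} \approx 3.4245 \cdot 10^{5}$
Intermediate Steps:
$w{\left(h \right)} = - \frac{5 h}{3}$ ($w{\left(h \right)} = - \frac{h 5}{3} = - \frac{5 h}{3}$)
$K{\left(b,E \right)} = 8 + b - \frac{25 \left(E + b\right)}{3 \left(-99 + b\right)}$ ($K{\left(b,E \right)} = 8 + \left(\left(- \frac{5}{3}\right) 5 \frac{E + b}{b - 99} + b\right) = 8 + \left(- \frac{25 \frac{E + b}{-99 + b}}{3} + b\right) = 8 + \left(- \frac{25 \left(E + b\right)}{3 \left(-99 + b\right)} + b\right) = 8 + \left(b - \frac{25 \left(E + b\right)}{3 \left(-99 + b\right)}\right) = 8 + b - \frac{25 \left(E + b\right)}{3 \left(-99 + b\right)}$)
$K{\left(188,-134 \right)} - -342258 = \frac{-2376 - 56024 - -3350 + 3 \cdot 188^{2}}{3 \left(-99 + 188\right)} - -342258 = \frac{-2376 - 56024 + 3350 + 3 \cdot 35344}{3 \cdot 89} + 342258 = \frac{1}{3} \cdot \frac{1}{89} \left(-2376 - 56024 + 3350 + 106032\right) + 342258 = \frac{1}{3} \cdot \frac{1}{89} \cdot 50982 + 342258 = \frac{16994}{89} + 342258 = \frac{30477956}{89}$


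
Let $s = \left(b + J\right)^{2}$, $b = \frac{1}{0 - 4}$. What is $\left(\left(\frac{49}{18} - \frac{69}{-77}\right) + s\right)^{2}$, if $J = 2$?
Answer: $\frac{5487401929}{122943744} \approx 44.633$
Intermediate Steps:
$b = - \frac{1}{4}$ ($b = \frac{1}{-4} = - \frac{1}{4} \approx -0.25$)
$s = \frac{49}{16}$ ($s = \left(- \frac{1}{4} + 2\right)^{2} = \left(\frac{7}{4}\right)^{2} = \frac{49}{16} \approx 3.0625$)
$\left(\left(\frac{49}{18} - \frac{69}{-77}\right) + s\right)^{2} = \left(\left(\frac{49}{18} - \frac{69}{-77}\right) + \frac{49}{16}\right)^{2} = \left(\left(49 \cdot \frac{1}{18} - - \frac{69}{77}\right) + \frac{49}{16}\right)^{2} = \left(\left(\frac{49}{18} + \frac{69}{77}\right) + \frac{49}{16}\right)^{2} = \left(\frac{5015}{1386} + \frac{49}{16}\right)^{2} = \left(\frac{74077}{11088}\right)^{2} = \frac{5487401929}{122943744}$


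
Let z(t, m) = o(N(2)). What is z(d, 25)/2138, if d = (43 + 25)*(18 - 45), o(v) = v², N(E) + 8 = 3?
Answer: 25/2138 ≈ 0.011693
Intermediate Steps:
N(E) = -5 (N(E) = -8 + 3 = -5)
d = -1836 (d = 68*(-27) = -1836)
z(t, m) = 25 (z(t, m) = (-5)² = 25)
z(d, 25)/2138 = 25/2138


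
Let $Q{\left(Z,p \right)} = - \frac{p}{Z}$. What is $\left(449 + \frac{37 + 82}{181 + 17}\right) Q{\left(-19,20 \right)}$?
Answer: $\frac{890210}{1881} \approx 473.26$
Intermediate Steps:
$Q{\left(Z,p \right)} = - \frac{p}{Z}$
$\left(449 + \frac{37 + 82}{181 + 17}\right) Q{\left(-19,20 \right)} = \left(449 + \frac{37 + 82}{181 + 17}\right) \left(\left(-1\right) 20 \frac{1}{-19}\right) = \left(449 + \frac{119}{198}\right) \left(\left(-1\right) 20 \left(- \frac{1}{19}\right)\right) = \left(449 + 119 \cdot \frac{1}{198}\right) \frac{20}{19} = \left(449 + \frac{119}{198}\right) \frac{20}{19} = \frac{89021}{198} \cdot \frac{20}{19} = \frac{890210}{1881}$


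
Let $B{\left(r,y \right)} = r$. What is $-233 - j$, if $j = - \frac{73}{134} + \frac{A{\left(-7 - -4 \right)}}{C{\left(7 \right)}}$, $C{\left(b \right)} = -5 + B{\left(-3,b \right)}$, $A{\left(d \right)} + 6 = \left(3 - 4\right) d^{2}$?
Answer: $- \frac{125601}{536} \approx -234.33$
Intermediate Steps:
$A{\left(d \right)} = -6 - d^{2}$ ($A{\left(d \right)} = -6 + \left(3 - 4\right) d^{2} = -6 - d^{2}$)
$C{\left(b \right)} = -8$ ($C{\left(b \right)} = -5 - 3 = -8$)
$j = \frac{713}{536}$ ($j = - \frac{73}{134} + \frac{-6 - \left(-7 - -4\right)^{2}}{-8} = \left(-73\right) \frac{1}{134} + \left(-6 - \left(-7 + 4\right)^{2}\right) \left(- \frac{1}{8}\right) = - \frac{73}{134} + \left(-6 - \left(-3\right)^{2}\right) \left(- \frac{1}{8}\right) = - \frac{73}{134} + \left(-6 - 9\right) \left(- \frac{1}{8}\right) = - \frac{73}{134} - - \frac{15}{8} = - \frac{73}{134} + \frac{15}{8} = \frac{713}{536} \approx 1.3302$)
$-233 - j = -233 - \frac{713}{536} = - \frac{125601}{536}$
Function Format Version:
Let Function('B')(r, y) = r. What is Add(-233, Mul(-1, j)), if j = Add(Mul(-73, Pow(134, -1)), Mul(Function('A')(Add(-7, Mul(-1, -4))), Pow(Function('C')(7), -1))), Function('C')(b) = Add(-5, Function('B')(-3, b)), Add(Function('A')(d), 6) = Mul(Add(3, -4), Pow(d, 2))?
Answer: Rational(-125601, 536) ≈ -234.33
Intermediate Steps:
Function('A')(d) = Add(-6, Mul(-1, Pow(d, 2))) (Function('A')(d) = Add(-6, Mul(Add(3, -4), Pow(d, 2))) = Add(-6, Mul(-1, Pow(d, 2))))
Function('C')(b) = -8 (Function('C')(b) = Add(-5, -3) = -8)
j = Rational(713, 536) (j = Add(Mul(-73, Pow(134, -1)), Mul(Add(-6, Mul(-1, Pow(Add(-7, Mul(-1, -4)), 2))), Pow(-8, -1))) = Add(Mul(-73, Rational(1, 134)), Mul(Add(-6, Mul(-1, Pow(Add(-7, 4), 2))), Rational(-1, 8))) = Add(Rational(-73, 134), Mul(Add(-6, Mul(-1, Pow(-3, 2))), Rational(-1, 8))) = Add(Rational(-73, 134), Mul(Add(-6, Mul(-1, 9)), Rational(-1, 8))) = Add(Rational(-73, 134), Mul(Add(-6, -9), Rational(-1, 8))) = Add(Rational(-73, 134), Mul(-15, Rational(-1, 8))) = Add(Rational(-73, 134), Rational(15, 8)) = Rational(713, 536) ≈ 1.3302)
Add(-233, Mul(-1, j)) = Add(-233, Mul(-1, Rational(713, 536))) = Add(-233, Rational(-713, 536)) = Rational(-125601, 536)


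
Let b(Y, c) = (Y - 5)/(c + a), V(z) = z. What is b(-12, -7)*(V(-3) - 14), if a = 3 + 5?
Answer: 289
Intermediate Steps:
a = 8
b(Y, c) = (-5 + Y)/(8 + c) (b(Y, c) = (Y - 5)/(c + 8) = (-5 + Y)/(8 + c))
b(-12, -7)*(V(-3) - 14) = ((-5 - 12)/(8 - 7))*(-3 - 14) = (-17/1)*(-17) = (1*(-17))*(-17) = -17*(-17) = 289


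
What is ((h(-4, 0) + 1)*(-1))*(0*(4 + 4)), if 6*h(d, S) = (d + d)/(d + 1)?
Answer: 0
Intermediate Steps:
h(d, S) = d/(3*(1 + d)) (h(d, S) = ((d + d)/(d + 1))/6 = ((2*d)/(1 + d))/6 = (2*d/(1 + d))/6 = d/(3*(1 + d)))
((h(-4, 0) + 1)*(-1))*(0*(4 + 4)) = (((⅓)*(-4)/(1 - 4) + 1)*(-1))*(0*(4 + 4)) = (((⅓)*(-4)/(-3) + 1)*(-1))*(0*8) = (((⅓)*(-4)*(-⅓) + 1)*(-1))*0 = ((4/9 + 1)*(-1))*0 = ((13/9)*(-1))*0 = -13/9*0 = 0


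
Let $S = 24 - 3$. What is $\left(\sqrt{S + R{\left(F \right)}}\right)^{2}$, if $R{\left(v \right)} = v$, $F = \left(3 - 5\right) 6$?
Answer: $9$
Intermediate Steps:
$F = -12$ ($F = \left(-2\right) 6 = -12$)
$S = 21$ ($S = 24 - 3 = 21$)
$\left(\sqrt{S + R{\left(F \right)}}\right)^{2} = \left(\sqrt{21 - 12}\right)^{2} = \left(\sqrt{9}\right)^{2} = 3^{2} = 9$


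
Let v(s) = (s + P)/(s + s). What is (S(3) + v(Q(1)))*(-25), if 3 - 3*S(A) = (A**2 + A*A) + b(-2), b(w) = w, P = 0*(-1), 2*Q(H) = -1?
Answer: 575/6 ≈ 95.833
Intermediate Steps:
Q(H) = -1/2 (Q(H) = (1/2)*(-1) = -1/2)
P = 0
S(A) = 5/3 - 2*A**2/3 (S(A) = 1 - ((A**2 + A*A) - 2)/3 = 1 - ((A**2 + A**2) - 2)/3 = 1 - (2*A**2 - 2)/3 = 1 - (-2 + 2*A**2)/3 = 1 + (2/3 - 2*A**2/3) = 5/3 - 2*A**2/3)
v(s) = 1/2 (v(s) = (s + 0)/(s + s) = s/((2*s)) = s*(1/(2*s)) = 1/2)
(S(3) + v(Q(1)))*(-25) = ((5/3 - 2/3*3**2) + 1/2)*(-25) = ((5/3 - 2/3*9) + 1/2)*(-25) = ((5/3 - 6) + 1/2)*(-25) = (-13/3 + 1/2)*(-25) = -23/6*(-25) = 575/6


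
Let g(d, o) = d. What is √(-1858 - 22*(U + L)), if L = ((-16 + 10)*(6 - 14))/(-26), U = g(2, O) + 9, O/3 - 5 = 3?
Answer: 2*I*√87009/13 ≈ 45.38*I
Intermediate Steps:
O = 24 (O = 15 + 3*3 = 15 + 9 = 24)
U = 11 (U = 2 + 9 = 11)
L = -24/13 (L = -6*(-8)*(-1/26) = 48*(-1/26) = -24/13 ≈ -1.8462)
√(-1858 - 22*(U + L)) = √(-1858 - 22*(11 - 24/13)) = √(-1858 - 22*119/13) = √(-1858 - 2618/13) = √(-26772/13) = 2*I*√87009/13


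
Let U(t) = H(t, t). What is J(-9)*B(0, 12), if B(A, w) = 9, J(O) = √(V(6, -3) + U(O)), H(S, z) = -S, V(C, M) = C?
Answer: 9*√15 ≈ 34.857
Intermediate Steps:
U(t) = -t
J(O) = √(6 - O)
J(-9)*B(0, 12) = √(6 - 1*(-9))*9 = √(6 + 9)*9 = √15*9 = 9*√15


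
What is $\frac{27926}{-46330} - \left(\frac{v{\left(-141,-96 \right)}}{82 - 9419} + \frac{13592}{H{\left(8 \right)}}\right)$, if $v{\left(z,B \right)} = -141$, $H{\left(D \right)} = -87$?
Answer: $\frac{2928208919908}{18817369635} \approx 155.61$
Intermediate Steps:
$\frac{27926}{-46330} - \left(\frac{v{\left(-141,-96 \right)}}{82 - 9419} + \frac{13592}{H{\left(8 \right)}}\right) = \frac{27926}{-46330} - \left(- \frac{141}{82 - 9419} + \frac{13592}{-87}\right) = 27926 \left(- \frac{1}{46330}\right) - \left(- \frac{141}{82 - 9419} + 13592 \left(- \frac{1}{87}\right)\right) = - \frac{13963}{23165} - \left(- \frac{141}{-9337} - \frac{13592}{87}\right) = - \frac{13963}{23165} - \left(\left(-141\right) \left(- \frac{1}{9337}\right) - \frac{13592}{87}\right) = - \frac{13963}{23165} - \left(\frac{141}{9337} - \frac{13592}{87}\right) = - \frac{13963}{23165} - - \frac{126896237}{812319} = - \frac{13963}{23165} + \frac{126896237}{812319} = \frac{2928208919908}{18817369635}$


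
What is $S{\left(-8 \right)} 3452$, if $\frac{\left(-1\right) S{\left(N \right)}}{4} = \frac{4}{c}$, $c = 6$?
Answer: $- \frac{27616}{3} \approx -9205.3$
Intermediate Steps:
$S{\left(N \right)} = - \frac{8}{3}$ ($S{\left(N \right)} = - 4 \cdot \frac{4}{6} = - 4 \cdot 4 \cdot \frac{1}{6} = \left(-4\right) \frac{2}{3} = - \frac{8}{3}$)
$S{\left(-8 \right)} 3452 = \left(- \frac{8}{3}\right) 3452 = - \frac{27616}{3}$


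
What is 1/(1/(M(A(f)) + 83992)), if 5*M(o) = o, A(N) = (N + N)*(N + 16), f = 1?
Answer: 419994/5 ≈ 83999.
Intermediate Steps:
A(N) = 2*N*(16 + N) (A(N) = (2*N)*(16 + N) = 2*N*(16 + N))
M(o) = o/5
1/(1/(M(A(f)) + 83992)) = 1/(1/((2*1*(16 + 1))/5 + 83992)) = 1/(1/((2*1*17)/5 + 83992)) = 1/(1/((⅕)*34 + 83992)) = 1/(1/(34/5 + 83992)) = 1/(1/(419994/5)) = 1/(5/419994) = 419994/5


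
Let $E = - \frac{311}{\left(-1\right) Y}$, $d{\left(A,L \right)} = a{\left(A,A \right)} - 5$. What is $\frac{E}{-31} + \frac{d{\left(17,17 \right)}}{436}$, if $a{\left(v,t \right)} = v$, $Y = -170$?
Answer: $\frac{49709}{574430} \approx 0.086536$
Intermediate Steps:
$d{\left(A,L \right)} = -5 + A$ ($d{\left(A,L \right)} = A - 5 = -5 + A$)
$E = - \frac{311}{170}$ ($E = - \frac{311}{\left(-1\right) \left(-170\right)} = - \frac{311}{170} \approx -1.8294$)
$\frac{E}{-31} + \frac{d{\left(17,17 \right)}}{436} = - \frac{311}{170 \left(-31\right)} + \frac{-5 + 17}{436} = \left(- \frac{311}{170}\right) \left(- \frac{1}{31}\right) + 12 \cdot \frac{1}{436} = \frac{311}{5270} + \frac{3}{109} = \frac{49709}{574430}$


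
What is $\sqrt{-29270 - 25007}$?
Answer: $i \sqrt{54277} \approx 232.97 i$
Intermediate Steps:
$\sqrt{-29270 - 25007} = \sqrt{-54277} = i \sqrt{54277}$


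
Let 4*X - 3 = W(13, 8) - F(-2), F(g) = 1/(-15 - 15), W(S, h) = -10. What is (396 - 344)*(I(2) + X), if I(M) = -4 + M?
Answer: -5837/30 ≈ -194.57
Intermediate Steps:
F(g) = -1/30 (F(g) = 1/(-30) = -1/30)
X = -209/120 (X = ¾ + (-10 - 1*(-1/30))/4 = ¾ + (-10 + 1/30)/4 = ¾ + (¼)*(-299/30) = ¾ - 299/120 = -209/120 ≈ -1.7417)
(396 - 344)*(I(2) + X) = (396 - 344)*((-4 + 2) - 209/120) = 52*(-2 - 209/120) = 52*(-449/120) = -5837/30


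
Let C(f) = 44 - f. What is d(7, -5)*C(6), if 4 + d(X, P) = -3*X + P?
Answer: -1140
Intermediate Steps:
d(X, P) = -4 + P - 3*X (d(X, P) = -4 + (-3*X + P) = -4 + (P - 3*X) = -4 + P - 3*X)
d(7, -5)*C(6) = (-4 - 5 - 3*7)*(44 - 1*6) = (-4 - 5 - 21)*(44 - 6) = -30*38 = -1140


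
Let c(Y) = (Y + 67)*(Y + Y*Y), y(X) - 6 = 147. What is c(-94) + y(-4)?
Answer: -235881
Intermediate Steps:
y(X) = 153 (y(X) = 6 + 147 = 153)
c(Y) = (67 + Y)*(Y + Y²)
c(-94) + y(-4) = -94*(67 + (-94)² + 68*(-94)) + 153 = -94*(67 + 8836 - 6392) + 153 = -94*2511 + 153 = -236034 + 153 = -235881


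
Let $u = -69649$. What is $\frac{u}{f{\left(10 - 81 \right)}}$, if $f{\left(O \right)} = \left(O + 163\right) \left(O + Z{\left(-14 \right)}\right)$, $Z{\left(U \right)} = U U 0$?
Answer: $\frac{69649}{6532} \approx 10.663$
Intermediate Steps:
$Z{\left(U \right)} = 0$ ($Z{\left(U \right)} = U^{2} \cdot 0 = 0$)
$f{\left(O \right)} = O \left(163 + O\right)$ ($f{\left(O \right)} = \left(O + 163\right) \left(O + 0\right) = \left(163 + O\right) O = O \left(163 + O\right)$)
$\frac{u}{f{\left(10 - 81 \right)}} = - \frac{69649}{\left(10 - 81\right) \left(163 + \left(10 - 81\right)\right)} = - \frac{69649}{\left(-71\right) \left(163 - 71\right)} = - \frac{69649}{\left(-71\right) 92} = - \frac{69649}{-6532} = \left(-69649\right) \left(- \frac{1}{6532}\right) = \frac{69649}{6532}$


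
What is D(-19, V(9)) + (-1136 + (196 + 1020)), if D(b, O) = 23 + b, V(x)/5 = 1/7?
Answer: 84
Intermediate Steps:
V(x) = 5/7
D(-19, V(9)) + (-1136 + (196 + 1020)) = (23 - 19) + (-1136 + (196 + 1020)) = 4 + (-1136 + 1216) = 4 + 80 = 84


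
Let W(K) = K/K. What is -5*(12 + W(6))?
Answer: -65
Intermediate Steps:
W(K) = 1
-5*(12 + W(6)) = -5*(12 + 1) = -5*13 = -65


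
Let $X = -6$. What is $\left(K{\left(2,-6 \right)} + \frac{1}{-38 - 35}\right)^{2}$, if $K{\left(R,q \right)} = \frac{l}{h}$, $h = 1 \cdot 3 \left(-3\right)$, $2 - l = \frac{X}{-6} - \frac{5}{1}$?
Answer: $\frac{22201}{47961} \approx 0.4629$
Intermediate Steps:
$l = 6$ ($l = 2 - \left(- \frac{6}{-6} - \frac{5}{1}\right) = 2 - \left(\left(-6\right) \left(- \frac{1}{6}\right) - 5\right) = 2 - \left(1 - 5\right) = 2 - -4 = 2 + 4 = 6$)
$h = -9$ ($h = 3 \left(-3\right) = -9$)
$K{\left(R,q \right)} = - \frac{2}{3}$ ($K{\left(R,q \right)} = \frac{6}{-9} = 6 \left(- \frac{1}{9}\right) = - \frac{2}{3}$)
$\left(K{\left(2,-6 \right)} + \frac{1}{-38 - 35}\right)^{2} = \left(- \frac{2}{3} + \frac{1}{-38 - 35}\right)^{2} = \left(- \frac{2}{3} + \frac{1}{-73}\right)^{2} = \left(- \frac{2}{3} - \frac{1}{73}\right)^{2} = \left(- \frac{149}{219}\right)^{2} = \frac{22201}{47961}$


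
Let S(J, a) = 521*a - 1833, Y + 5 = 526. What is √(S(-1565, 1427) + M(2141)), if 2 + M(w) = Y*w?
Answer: √1857093 ≈ 1362.8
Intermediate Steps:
Y = 521 (Y = -5 + 526 = 521)
M(w) = -2 + 521*w
S(J, a) = -1833 + 521*a
√(S(-1565, 1427) + M(2141)) = √((-1833 + 521*1427) + (-2 + 521*2141)) = √((-1833 + 743467) + (-2 + 1115461)) = √(741634 + 1115459) = √1857093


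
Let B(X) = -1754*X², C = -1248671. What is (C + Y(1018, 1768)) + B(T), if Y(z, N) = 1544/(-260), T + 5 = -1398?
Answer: -224499474091/65 ≈ -3.4538e+9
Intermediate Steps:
T = -1403 (T = -5 - 1398 = -1403)
Y(z, N) = -386/65 (Y(z, N) = 1544*(-1/260) = -386/65)
(C + Y(1018, 1768)) + B(T) = (-1248671 - 386/65) - 1754*(-1403)² = -81164001/65 - 1754*1968409 = -81164001/65 - 3452589386 = -224499474091/65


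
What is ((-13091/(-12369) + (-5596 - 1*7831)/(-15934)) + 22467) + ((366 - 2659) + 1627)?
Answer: 7295555927/334614 ≈ 21803.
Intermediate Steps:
((-13091/(-12369) + (-5596 - 1*7831)/(-15934)) + 22467) + ((366 - 2659) + 1627) = ((-13091*(-1/12369) + (-5596 - 7831)*(-1/15934)) + 22467) + (-2293 + 1627) = ((689/651 - 13427*(-1/15934)) + 22467) - 666 = ((689/651 + 13427/15934) + 22467) - 666 = (636113/334614 + 22467) - 666 = 7518408851/334614 - 666 = 7295555927/334614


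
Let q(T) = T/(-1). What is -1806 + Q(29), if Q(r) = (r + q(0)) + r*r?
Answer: -936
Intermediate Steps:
q(T) = -T (q(T) = T*(-1) = -T)
Q(r) = r + r² (Q(r) = (r - 1*0) + r*r = (r + 0) + r² = r + r²)
-1806 + Q(29) = -1806 + 29*(1 + 29) = -1806 + 29*30 = -1806 + 870 = -936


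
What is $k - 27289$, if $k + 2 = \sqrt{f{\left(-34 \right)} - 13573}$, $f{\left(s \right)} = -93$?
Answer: $-27291 + i \sqrt{13666} \approx -27291.0 + 116.9 i$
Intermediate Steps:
$k = -2 + i \sqrt{13666}$ ($k = -2 + \sqrt{-93 - 13573} = -2 + \sqrt{-13666} = -2 + i \sqrt{13666} \approx -2.0 + 116.9 i$)
$k - 27289 = \left(-2 + i \sqrt{13666}\right) - 27289 = -27291 + i \sqrt{13666}$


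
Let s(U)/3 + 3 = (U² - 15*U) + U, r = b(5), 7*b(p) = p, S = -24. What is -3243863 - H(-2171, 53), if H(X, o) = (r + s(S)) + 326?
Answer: -22728417/7 ≈ -3.2469e+6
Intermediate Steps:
b(p) = p/7
r = 5/7 (r = (⅐)*5 = 5/7 ≈ 0.71429)
s(U) = -9 - 42*U + 3*U² (s(U) = -9 + 3*((U² - 15*U) + U) = -9 + 3*(U² - 14*U) = -9 + (-42*U + 3*U²) = -9 - 42*U + 3*U²)
H(X, o) = 21376/7 (H(X, o) = (5/7 + (-9 - 42*(-24) + 3*(-24)²)) + 326 = (5/7 + (-9 + 1008 + 3*576)) + 326 = (5/7 + (-9 + 1008 + 1728)) + 326 = (5/7 + 2727) + 326 = 19094/7 + 326 = 21376/7)
-3243863 - H(-2171, 53) = -3243863 - 1*21376/7 = -3243863 - 21376/7 = -22728417/7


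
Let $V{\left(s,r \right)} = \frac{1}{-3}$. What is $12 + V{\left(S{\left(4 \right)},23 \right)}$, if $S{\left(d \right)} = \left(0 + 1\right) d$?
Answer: $\frac{35}{3} \approx 11.667$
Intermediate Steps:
$S{\left(d \right)} = d$ ($S{\left(d \right)} = 1 d = d$)
$V{\left(s,r \right)} = - \frac{1}{3}$
$12 + V{\left(S{\left(4 \right)},23 \right)} = 12 - \frac{1}{3} = \frac{35}{3}$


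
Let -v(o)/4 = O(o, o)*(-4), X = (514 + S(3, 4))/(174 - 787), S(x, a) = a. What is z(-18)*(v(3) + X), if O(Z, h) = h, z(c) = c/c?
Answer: 28906/613 ≈ 47.155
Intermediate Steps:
z(c) = 1
X = -518/613 (X = (514 + 4)/(174 - 787) = 518/(-613) = 518*(-1/613) = -518/613 ≈ -0.84502)
v(o) = 16*o (v(o) = -4*o*(-4) = -(-16)*o = 16*o)
z(-18)*(v(3) + X) = 1*(16*3 - 518/613) = 1*(48 - 518/613) = 1*(28906/613) = 28906/613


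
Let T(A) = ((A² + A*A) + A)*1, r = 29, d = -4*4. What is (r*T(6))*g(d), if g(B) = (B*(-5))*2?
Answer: 361920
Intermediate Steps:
d = -16
g(B) = -10*B (g(B) = -5*B*2 = -10*B)
T(A) = A + 2*A² (T(A) = ((A² + A²) + A)*1 = (2*A² + A)*1 = (A + 2*A²)*1 = A + 2*A²)
(r*T(6))*g(d) = (29*(6*(1 + 2*6)))*(-10*(-16)) = (29*(6*(1 + 12)))*160 = (29*(6*13))*160 = (29*78)*160 = 2262*160 = 361920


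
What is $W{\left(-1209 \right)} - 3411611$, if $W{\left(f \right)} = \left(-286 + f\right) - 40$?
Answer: $-3413146$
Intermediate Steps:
$W{\left(f \right)} = -326 + f$
$W{\left(-1209 \right)} - 3411611 = \left(-326 - 1209\right) - 3411611 = -1535 - 3411611 = -3413146$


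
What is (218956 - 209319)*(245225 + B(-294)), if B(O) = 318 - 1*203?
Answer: 2364341580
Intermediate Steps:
B(O) = 115 (B(O) = 318 - 203 = 115)
(218956 - 209319)*(245225 + B(-294)) = (218956 - 209319)*(245225 + 115) = 9637*245340 = 2364341580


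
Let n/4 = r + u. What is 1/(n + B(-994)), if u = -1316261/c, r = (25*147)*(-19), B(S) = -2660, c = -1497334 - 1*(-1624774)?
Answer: -31860/8984561861 ≈ -3.5461e-6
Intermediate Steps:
c = 127440 (c = -1497334 + 1624774 = 127440)
r = -69825 (r = 3675*(-19) = -69825)
u = -1316261/127440 ≈ -10.328
n = -8899814261/31860 (n = 4*(-69825 - 1316261/127440) = 4*(-8899814261/127440) = -8899814261/31860 ≈ -2.7934e+5)
1/(n + B(-994)) = 1/(-8899814261/31860 - 2660) = 1/(-8984561861/31860) = -31860/8984561861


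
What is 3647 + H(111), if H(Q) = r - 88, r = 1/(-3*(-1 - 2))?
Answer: 32032/9 ≈ 3559.1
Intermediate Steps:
r = ⅑ (r = 1/(-3*(-3)) = 1/9 = ⅑ ≈ 0.11111)
H(Q) = -791/9 (H(Q) = ⅑ - 88 = -791/9)
3647 + H(111) = 3647 - 791/9 = 32032/9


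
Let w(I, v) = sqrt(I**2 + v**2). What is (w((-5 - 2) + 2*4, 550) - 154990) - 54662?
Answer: -209652 + sqrt(302501) ≈ -2.0910e+5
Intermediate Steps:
(w((-5 - 2) + 2*4, 550) - 154990) - 54662 = (sqrt(((-5 - 2) + 2*4)**2 + 550**2) - 154990) - 54662 = (sqrt((-7 + 8)**2 + 302500) - 154990) - 54662 = (sqrt(1**2 + 302500) - 154990) - 54662 = (sqrt(1 + 302500) - 154990) - 54662 = (sqrt(302501) - 154990) - 54662 = (-154990 + sqrt(302501)) - 54662 = -209652 + sqrt(302501)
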